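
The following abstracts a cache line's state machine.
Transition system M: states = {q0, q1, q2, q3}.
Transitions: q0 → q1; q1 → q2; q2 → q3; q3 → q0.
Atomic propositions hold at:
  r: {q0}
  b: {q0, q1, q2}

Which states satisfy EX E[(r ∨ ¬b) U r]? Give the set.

{q2, q3}

Sat(¬b) = {q3}
Sat(r ∨ ¬b) = {q0, q3}
E[(r ∨ ¬b) U r]: least fixpoint, start Z0 = Sat(r) = {q0}, add states in Sat(r ∨ ¬b) with some successor in Z. Z1 = {q0, q3}; fixed.
Sat(E[(r ∨ ¬b) U r]) = {q0, q3}
Sat(EX E[(r ∨ ¬b) U r]) = {s : some successor in {q0, q3}} = {q2, q3}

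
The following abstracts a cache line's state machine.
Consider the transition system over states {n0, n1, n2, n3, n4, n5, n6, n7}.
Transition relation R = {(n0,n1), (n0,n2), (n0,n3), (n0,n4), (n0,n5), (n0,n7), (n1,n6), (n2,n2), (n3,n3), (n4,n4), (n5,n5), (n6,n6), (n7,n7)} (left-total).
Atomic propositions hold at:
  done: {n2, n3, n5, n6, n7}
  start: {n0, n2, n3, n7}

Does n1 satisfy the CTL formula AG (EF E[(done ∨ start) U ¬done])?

Sat(done ∨ start) = {n0, n2, n3, n5, n6, n7}
Sat(¬done) = {n0, n1, n4}
E[(done ∨ start) U ¬done]: least fixpoint, start Z0 = Sat(¬done) = {n0, n1, n4}, add states in Sat(done ∨ start) with some successor in Z. Already a fixed point.
Sat(E[(done ∨ start) U ¬done]) = {n0, n1, n4}
EF E[(done ∨ start) U ¬done]: least fixpoint, start Z0 = {n0, n1, n4}, add states with some successor in Z. Already a fixed point.
Sat(EF E[(done ∨ start) U ¬done]) = {n0, n1, n4}
AG (EF E[(done ∨ start) U ¬done]): greatest fixpoint, start Z0 = {n0, n1, n4}, keep only states in Sat with every successor in Z. Z1 = {n4}; fixed.
Sat(AG (EF E[(done ∨ start) U ¬done])) = {n4}
n1 ∉ Sat(AG (EF E[(done ∨ start) U ¬done])) = {n4}, so the formula does not hold at n1.

No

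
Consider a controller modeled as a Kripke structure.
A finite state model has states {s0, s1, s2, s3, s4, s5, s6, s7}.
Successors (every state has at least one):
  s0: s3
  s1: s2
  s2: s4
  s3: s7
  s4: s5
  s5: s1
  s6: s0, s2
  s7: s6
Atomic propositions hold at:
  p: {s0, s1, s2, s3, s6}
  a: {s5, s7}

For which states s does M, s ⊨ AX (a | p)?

Sat(a | p) = {s0, s1, s2, s3, s5, s6, s7}
Sat(AX (a | p)) = {s : every successor in {s0, s1, s2, s3, s5, s6, s7}} = {s0, s1, s3, s4, s5, s6, s7}

{s0, s1, s3, s4, s5, s6, s7}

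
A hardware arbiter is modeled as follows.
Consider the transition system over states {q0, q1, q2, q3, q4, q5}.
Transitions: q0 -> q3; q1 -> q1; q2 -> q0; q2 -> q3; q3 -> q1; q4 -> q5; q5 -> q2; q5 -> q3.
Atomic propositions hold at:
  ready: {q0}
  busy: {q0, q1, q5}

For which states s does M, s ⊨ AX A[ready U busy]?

{q1, q3, q4}

A[ready U busy]: least fixpoint, start Z0 = Sat(busy) = {q0, q1, q5}, add states in Sat(ready) with every successor in Z. Already a fixed point.
Sat(A[ready U busy]) = {q0, q1, q5}
Sat(AX A[ready U busy]) = {s : every successor in {q0, q1, q5}} = {q1, q3, q4}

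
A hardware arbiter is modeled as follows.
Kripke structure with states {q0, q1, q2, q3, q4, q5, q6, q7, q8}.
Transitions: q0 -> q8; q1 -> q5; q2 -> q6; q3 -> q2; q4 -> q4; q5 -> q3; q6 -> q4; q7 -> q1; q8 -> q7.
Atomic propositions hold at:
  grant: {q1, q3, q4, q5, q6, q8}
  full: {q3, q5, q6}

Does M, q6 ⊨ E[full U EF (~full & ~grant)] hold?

No

Sat(~full) = {q0, q1, q2, q4, q7, q8}
Sat(~grant) = {q0, q2, q7}
Sat(~full & ~grant) = {q0, q2, q7}
EF (~full & ~grant): least fixpoint, start Z0 = {q0, q2, q7}, add states with some successor in Z. Z1 = {q0, q2, q3, q7, q8}; Z2 = {q0, q2, q3, q5, q7, q8}; Z3 = {q0, q1, q2, q3, q5, q7, q8}; fixed.
Sat(EF (~full & ~grant)) = {q0, q1, q2, q3, q5, q7, q8}
E[full U EF (~full & ~grant)]: least fixpoint, start Z0 = Sat(EF (~full & ~grant)) = {q0, q1, q2, q3, q5, q7, q8}, add states in Sat(full) with some successor in Z. Already a fixed point.
Sat(E[full U EF (~full & ~grant)]) = {q0, q1, q2, q3, q5, q7, q8}
q6 ∉ Sat(E[full U EF (~full & ~grant)]) = {q0, q1, q2, q3, q5, q7, q8}, so the formula does not hold at q6.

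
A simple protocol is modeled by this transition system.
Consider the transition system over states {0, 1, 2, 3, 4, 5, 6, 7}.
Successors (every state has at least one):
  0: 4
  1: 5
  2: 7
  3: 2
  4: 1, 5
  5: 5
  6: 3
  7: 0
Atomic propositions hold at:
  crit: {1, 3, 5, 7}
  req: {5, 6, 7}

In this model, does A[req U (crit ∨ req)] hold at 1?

Yes

Sat(crit ∨ req) = {1, 3, 5, 6, 7}
A[req U (crit ∨ req)]: least fixpoint, start Z0 = Sat((crit ∨ req)) = {1, 3, 5, 6, 7}, add states in Sat(req) with every successor in Z. Already a fixed point.
Sat(A[req U (crit ∨ req)]) = {1, 3, 5, 6, 7}
1 ∈ Sat(A[req U (crit ∨ req)]) = {1, 3, 5, 6, 7}, so the formula holds at 1.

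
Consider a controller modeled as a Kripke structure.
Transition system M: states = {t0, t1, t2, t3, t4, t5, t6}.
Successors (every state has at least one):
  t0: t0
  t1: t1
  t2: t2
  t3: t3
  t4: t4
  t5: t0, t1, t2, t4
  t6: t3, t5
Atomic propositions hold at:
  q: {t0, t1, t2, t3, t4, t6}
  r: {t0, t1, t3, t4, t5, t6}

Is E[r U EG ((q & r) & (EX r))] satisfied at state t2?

Sat(q & r) = {t0, t1, t3, t4, t6}
Sat(EX r) = {s : some successor in {t0, t1, t3, t4, t5, t6}} = {t0, t1, t3, t4, t5, t6}
Sat((q & r) & (EX r)) = {t0, t1, t3, t4, t6}
EG ((q & r) & (EX r)): greatest fixpoint, start Z0 = {t0, t1, t3, t4, t6}, keep only states in Sat with some successor in Z. Already a fixed point.
Sat(EG ((q & r) & (EX r))) = {t0, t1, t3, t4, t6}
E[r U EG ((q & r) & (EX r))]: least fixpoint, start Z0 = Sat(EG ((q & r) & (EX r))) = {t0, t1, t3, t4, t6}, add states in Sat(r) with some successor in Z. Z1 = {t0, t1, t3, t4, t5, t6}; fixed.
Sat(E[r U EG ((q & r) & (EX r))]) = {t0, t1, t3, t4, t5, t6}
t2 ∉ Sat(E[r U EG ((q & r) & (EX r))]) = {t0, t1, t3, t4, t5, t6}, so the formula does not hold at t2.

No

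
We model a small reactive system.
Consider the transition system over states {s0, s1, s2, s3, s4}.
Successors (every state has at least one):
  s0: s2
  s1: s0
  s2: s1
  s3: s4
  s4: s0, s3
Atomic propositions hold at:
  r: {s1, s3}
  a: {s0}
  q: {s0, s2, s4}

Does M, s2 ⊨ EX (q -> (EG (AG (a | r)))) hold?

Yes

Sat(a | r) = {s0, s1, s3}
AG (a | r): greatest fixpoint, start Z0 = {s0, s1, s3}, keep only states in Sat with every successor in Z. Z1 = {s1}; Z2 = ∅; fixed.
Sat(AG (a | r)) = ∅
EG (AG (a | r)): greatest fixpoint, start Z0 = ∅, keep only states in Sat with some successor in Z. Already a fixed point.
Sat(EG (AG (a | r))) = ∅
Sat(q -> (EG (AG (a | r)))) = {s1, s3}
Sat(EX (q -> (EG (AG (a | r))))) = {s : some successor in {s1, s3}} = {s2, s4}
s2 ∈ Sat(EX (q -> (EG (AG (a | r))))) = {s2, s4}, so the formula holds at s2.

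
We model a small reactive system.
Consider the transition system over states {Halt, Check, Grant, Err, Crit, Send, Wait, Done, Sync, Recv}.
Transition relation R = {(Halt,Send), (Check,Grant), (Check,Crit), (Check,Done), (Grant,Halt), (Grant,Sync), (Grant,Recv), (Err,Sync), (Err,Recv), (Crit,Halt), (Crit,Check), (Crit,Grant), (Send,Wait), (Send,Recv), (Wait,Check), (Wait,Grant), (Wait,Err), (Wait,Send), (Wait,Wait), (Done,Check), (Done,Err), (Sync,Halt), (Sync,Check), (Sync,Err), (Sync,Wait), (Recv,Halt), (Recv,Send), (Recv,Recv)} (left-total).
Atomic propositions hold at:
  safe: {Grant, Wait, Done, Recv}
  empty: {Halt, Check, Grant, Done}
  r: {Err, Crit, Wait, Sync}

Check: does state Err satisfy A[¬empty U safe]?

No

Sat(¬empty) = {Err, Crit, Send, Wait, Sync, Recv}
A[¬empty U safe]: least fixpoint, start Z0 = Sat(safe) = {Grant, Wait, Done, Recv}, add states in Sat(¬empty) with every successor in Z. Z1 = {Grant, Send, Wait, Done, Recv}; fixed.
Sat(A[¬empty U safe]) = {Grant, Send, Wait, Done, Recv}
Err ∉ Sat(A[¬empty U safe]) = {Grant, Send, Wait, Done, Recv}, so the formula does not hold at Err.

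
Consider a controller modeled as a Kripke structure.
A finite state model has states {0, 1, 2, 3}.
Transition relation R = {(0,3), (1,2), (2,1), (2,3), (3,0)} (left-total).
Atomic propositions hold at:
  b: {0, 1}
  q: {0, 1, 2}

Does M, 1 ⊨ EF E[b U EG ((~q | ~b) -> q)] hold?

Sat(~q) = {3}
Sat(~b) = {2, 3}
Sat(~q | ~b) = {2, 3}
Sat((~q | ~b) -> q) = {0, 1, 2}
EG ((~q | ~b) -> q): greatest fixpoint, start Z0 = {0, 1, 2}, keep only states in Sat with some successor in Z. Z1 = {1, 2}; fixed.
Sat(EG ((~q | ~b) -> q)) = {1, 2}
E[b U EG ((~q | ~b) -> q)]: least fixpoint, start Z0 = Sat(EG ((~q | ~b) -> q)) = {1, 2}, add states in Sat(b) with some successor in Z. Already a fixed point.
Sat(E[b U EG ((~q | ~b) -> q)]) = {1, 2}
EF E[b U EG ((~q | ~b) -> q)]: least fixpoint, start Z0 = {1, 2}, add states with some successor in Z. Already a fixed point.
Sat(EF E[b U EG ((~q | ~b) -> q)]) = {1, 2}
1 ∈ Sat(EF E[b U EG ((~q | ~b) -> q)]) = {1, 2}, so the formula holds at 1.

Yes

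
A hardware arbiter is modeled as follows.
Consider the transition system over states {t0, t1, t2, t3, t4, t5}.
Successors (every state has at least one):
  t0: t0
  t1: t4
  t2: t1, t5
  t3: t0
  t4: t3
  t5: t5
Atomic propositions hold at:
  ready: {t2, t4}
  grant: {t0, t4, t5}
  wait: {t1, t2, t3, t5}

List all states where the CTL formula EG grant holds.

EG grant: greatest fixpoint, start Z0 = {t0, t4, t5}, keep only states in Sat with some successor in Z. Z1 = {t0, t5}; fixed.
Sat(EG grant) = {t0, t5}

{t0, t5}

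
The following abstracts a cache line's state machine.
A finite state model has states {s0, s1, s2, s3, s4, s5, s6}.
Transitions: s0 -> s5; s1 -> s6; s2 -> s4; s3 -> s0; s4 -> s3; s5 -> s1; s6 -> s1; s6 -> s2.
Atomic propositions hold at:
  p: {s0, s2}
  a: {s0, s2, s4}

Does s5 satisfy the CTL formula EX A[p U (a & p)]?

Sat(a & p) = {s0, s2}
A[p U (a & p)]: least fixpoint, start Z0 = Sat((a & p)) = {s0, s2}, add states in Sat(p) with every successor in Z. Already a fixed point.
Sat(A[p U (a & p)]) = {s0, s2}
Sat(EX A[p U (a & p)]) = {s : some successor in {s0, s2}} = {s3, s6}
s5 ∉ Sat(EX A[p U (a & p)]) = {s3, s6}, so the formula does not hold at s5.

No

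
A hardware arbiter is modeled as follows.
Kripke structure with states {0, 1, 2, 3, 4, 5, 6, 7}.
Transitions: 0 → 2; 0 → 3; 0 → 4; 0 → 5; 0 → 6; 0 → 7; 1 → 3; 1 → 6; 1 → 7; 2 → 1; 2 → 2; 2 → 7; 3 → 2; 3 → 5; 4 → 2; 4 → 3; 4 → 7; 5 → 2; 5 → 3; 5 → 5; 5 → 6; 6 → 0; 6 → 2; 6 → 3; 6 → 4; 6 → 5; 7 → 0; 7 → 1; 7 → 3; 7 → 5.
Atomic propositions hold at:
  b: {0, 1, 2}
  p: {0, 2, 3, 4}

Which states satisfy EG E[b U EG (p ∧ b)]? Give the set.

{0, 2}

Sat(p ∧ b) = {0, 2}
EG (p ∧ b): greatest fixpoint, start Z0 = {0, 2}, keep only states in Sat with some successor in Z. Already a fixed point.
Sat(EG (p ∧ b)) = {0, 2}
E[b U EG (p ∧ b)]: least fixpoint, start Z0 = Sat(EG (p ∧ b)) = {0, 2}, add states in Sat(b) with some successor in Z. Already a fixed point.
Sat(E[b U EG (p ∧ b)]) = {0, 2}
EG E[b U EG (p ∧ b)]: greatest fixpoint, start Z0 = {0, 2}, keep only states in Sat with some successor in Z. Already a fixed point.
Sat(EG E[b U EG (p ∧ b)]) = {0, 2}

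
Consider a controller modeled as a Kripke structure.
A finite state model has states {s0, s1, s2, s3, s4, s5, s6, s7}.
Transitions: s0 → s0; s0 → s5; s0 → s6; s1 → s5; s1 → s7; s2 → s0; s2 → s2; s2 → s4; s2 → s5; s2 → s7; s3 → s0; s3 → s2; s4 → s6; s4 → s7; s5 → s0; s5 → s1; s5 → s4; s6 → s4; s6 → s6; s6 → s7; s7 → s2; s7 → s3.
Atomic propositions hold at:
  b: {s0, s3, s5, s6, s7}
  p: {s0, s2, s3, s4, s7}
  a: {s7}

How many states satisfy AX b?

3

Sat(AX b) = {s : every successor in {s0, s3, s5, s6, s7}} = {s0, s1, s4}
|Sat(AX b)| = |{s0, s1, s4}| = 3.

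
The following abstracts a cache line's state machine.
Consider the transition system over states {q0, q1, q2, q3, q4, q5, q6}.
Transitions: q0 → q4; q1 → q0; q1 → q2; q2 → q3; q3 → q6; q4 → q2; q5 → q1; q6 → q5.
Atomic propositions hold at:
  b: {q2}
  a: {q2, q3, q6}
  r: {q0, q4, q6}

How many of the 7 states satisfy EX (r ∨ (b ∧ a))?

Sat(b ∧ a) = {q2}
Sat(r ∨ (b ∧ a)) = {q0, q2, q4, q6}
Sat(EX (r ∨ (b ∧ a))) = {s : some successor in {q0, q2, q4, q6}} = {q0, q1, q3, q4}
|Sat(EX (r ∨ (b ∧ a)))| = |{q0, q1, q3, q4}| = 4.

4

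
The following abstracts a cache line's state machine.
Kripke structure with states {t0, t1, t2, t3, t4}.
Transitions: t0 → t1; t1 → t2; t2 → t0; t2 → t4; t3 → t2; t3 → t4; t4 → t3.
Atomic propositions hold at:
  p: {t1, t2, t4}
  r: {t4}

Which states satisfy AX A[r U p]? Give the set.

{t0, t1, t3}

A[r U p]: least fixpoint, start Z0 = Sat(p) = {t1, t2, t4}, add states in Sat(r) with every successor in Z. Already a fixed point.
Sat(A[r U p]) = {t1, t2, t4}
Sat(AX A[r U p]) = {s : every successor in {t1, t2, t4}} = {t0, t1, t3}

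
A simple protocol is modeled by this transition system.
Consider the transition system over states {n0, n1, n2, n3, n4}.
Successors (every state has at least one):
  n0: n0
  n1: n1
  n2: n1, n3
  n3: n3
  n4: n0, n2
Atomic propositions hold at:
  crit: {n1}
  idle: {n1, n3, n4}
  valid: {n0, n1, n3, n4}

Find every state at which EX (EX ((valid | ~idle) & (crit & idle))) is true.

Sat(~idle) = {n0, n2}
Sat(valid | ~idle) = {n0, n1, n2, n3, n4}
Sat(crit & idle) = {n1}
Sat((valid | ~idle) & (crit & idle)) = {n1}
Sat(EX ((valid | ~idle) & (crit & idle))) = {s : some successor in {n1}} = {n1, n2}
Sat(EX (EX ((valid | ~idle) & (crit & idle)))) = {s : some successor in {n1, n2}} = {n1, n2, n4}

{n1, n2, n4}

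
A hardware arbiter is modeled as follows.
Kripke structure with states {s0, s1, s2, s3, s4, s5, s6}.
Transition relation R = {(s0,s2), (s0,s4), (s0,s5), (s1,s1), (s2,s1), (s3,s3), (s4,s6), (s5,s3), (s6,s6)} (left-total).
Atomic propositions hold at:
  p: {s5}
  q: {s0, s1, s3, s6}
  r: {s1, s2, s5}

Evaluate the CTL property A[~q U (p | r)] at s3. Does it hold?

Sat(~q) = {s2, s4, s5}
Sat(p | r) = {s1, s2, s5}
A[~q U (p | r)]: least fixpoint, start Z0 = Sat((p | r)) = {s1, s2, s5}, add states in Sat(~q) with every successor in Z. Already a fixed point.
Sat(A[~q U (p | r)]) = {s1, s2, s5}
s3 ∉ Sat(A[~q U (p | r)]) = {s1, s2, s5}, so the formula does not hold at s3.

No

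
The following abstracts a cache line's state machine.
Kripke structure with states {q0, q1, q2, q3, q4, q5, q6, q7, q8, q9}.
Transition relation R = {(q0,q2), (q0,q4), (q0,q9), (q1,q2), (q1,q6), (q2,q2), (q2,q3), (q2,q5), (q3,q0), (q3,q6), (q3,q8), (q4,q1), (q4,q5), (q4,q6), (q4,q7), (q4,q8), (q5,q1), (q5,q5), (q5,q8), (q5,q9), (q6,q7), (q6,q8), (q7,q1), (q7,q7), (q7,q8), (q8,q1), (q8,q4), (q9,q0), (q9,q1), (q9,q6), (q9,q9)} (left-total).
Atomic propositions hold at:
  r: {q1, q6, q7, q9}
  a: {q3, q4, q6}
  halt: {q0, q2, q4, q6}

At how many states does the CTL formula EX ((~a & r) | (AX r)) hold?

7

Sat(~a) = {q0, q1, q2, q5, q7, q8, q9}
Sat(~a & r) = {q1, q7, q9}
Sat(AX r) = {s : every successor in {q1, q6, q7, q9}} = ∅
Sat((~a & r) | (AX r)) = {q1, q7, q9}
Sat(EX ((~a & r) | (AX r))) = {s : some successor in {q1, q7, q9}} = {q0, q4, q5, q6, q7, q8, q9}
|Sat(EX ((~a & r) | (AX r)))| = |{q0, q4, q5, q6, q7, q8, q9}| = 7.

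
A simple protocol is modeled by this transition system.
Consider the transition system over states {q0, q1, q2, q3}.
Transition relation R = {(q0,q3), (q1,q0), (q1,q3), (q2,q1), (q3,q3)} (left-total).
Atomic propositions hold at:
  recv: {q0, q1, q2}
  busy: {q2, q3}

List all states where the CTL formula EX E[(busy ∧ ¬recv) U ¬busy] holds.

Sat(¬recv) = {q3}
Sat(busy ∧ ¬recv) = {q3}
Sat(¬busy) = {q0, q1}
E[(busy ∧ ¬recv) U ¬busy]: least fixpoint, start Z0 = Sat(¬busy) = {q0, q1}, add states in Sat(busy ∧ ¬recv) with some successor in Z. Already a fixed point.
Sat(E[(busy ∧ ¬recv) U ¬busy]) = {q0, q1}
Sat(EX E[(busy ∧ ¬recv) U ¬busy]) = {s : some successor in {q0, q1}} = {q1, q2}

{q1, q2}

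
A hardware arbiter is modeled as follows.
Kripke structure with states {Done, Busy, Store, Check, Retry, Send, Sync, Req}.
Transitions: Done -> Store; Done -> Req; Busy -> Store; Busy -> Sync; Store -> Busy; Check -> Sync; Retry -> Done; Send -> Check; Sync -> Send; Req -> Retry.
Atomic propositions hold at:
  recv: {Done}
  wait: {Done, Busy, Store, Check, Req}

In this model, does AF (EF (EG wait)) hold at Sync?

EG wait: greatest fixpoint, start Z0 = {Done, Busy, Store, Check, Req}, keep only states in Sat with some successor in Z. Z1 = {Done, Busy, Store}; fixed.
Sat(EG wait) = {Done, Busy, Store}
EF (EG wait): least fixpoint, start Z0 = {Done, Busy, Store}, add states with some successor in Z. Z1 = {Done, Busy, Store, Retry}; Z2 = {Done, Busy, Store, Retry, Req}; fixed.
Sat(EF (EG wait)) = {Done, Busy, Store, Retry, Req}
AF (EF (EG wait)): least fixpoint, start Z0 = {Done, Busy, Store, Retry, Req}, add states with every successor in Z. Already a fixed point.
Sat(AF (EF (EG wait))) = {Done, Busy, Store, Retry, Req}
Sync ∉ Sat(AF (EF (EG wait))) = {Done, Busy, Store, Retry, Req}, so the formula does not hold at Sync.

No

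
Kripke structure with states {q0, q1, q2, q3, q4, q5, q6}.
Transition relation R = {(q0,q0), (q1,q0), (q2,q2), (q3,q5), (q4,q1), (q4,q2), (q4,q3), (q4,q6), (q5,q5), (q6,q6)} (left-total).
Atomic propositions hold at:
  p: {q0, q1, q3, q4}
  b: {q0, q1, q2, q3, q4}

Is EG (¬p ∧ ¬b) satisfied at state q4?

No

Sat(¬p) = {q2, q5, q6}
Sat(¬b) = {q5, q6}
Sat(¬p ∧ ¬b) = {q5, q6}
EG (¬p ∧ ¬b): greatest fixpoint, start Z0 = {q5, q6}, keep only states in Sat with some successor in Z. Already a fixed point.
Sat(EG (¬p ∧ ¬b)) = {q5, q6}
q4 ∉ Sat(EG (¬p ∧ ¬b)) = {q5, q6}, so the formula does not hold at q4.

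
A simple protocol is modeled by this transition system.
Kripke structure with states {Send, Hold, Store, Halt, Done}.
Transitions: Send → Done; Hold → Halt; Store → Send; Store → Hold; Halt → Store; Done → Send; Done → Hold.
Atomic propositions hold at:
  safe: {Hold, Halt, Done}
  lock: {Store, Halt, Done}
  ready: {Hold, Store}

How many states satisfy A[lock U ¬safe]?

3

Sat(¬safe) = {Send, Store}
A[lock U ¬safe]: least fixpoint, start Z0 = Sat(¬safe) = {Send, Store}, add states in Sat(lock) with every successor in Z. Z1 = {Send, Store, Halt}; fixed.
Sat(A[lock U ¬safe]) = {Send, Store, Halt}
|Sat(A[lock U ¬safe])| = |{Send, Store, Halt}| = 3.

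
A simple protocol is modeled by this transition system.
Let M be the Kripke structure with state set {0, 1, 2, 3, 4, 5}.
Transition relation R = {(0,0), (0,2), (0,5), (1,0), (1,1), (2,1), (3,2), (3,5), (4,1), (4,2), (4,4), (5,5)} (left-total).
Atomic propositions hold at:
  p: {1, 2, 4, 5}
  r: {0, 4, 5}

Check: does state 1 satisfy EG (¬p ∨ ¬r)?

Yes

Sat(¬p) = {0, 3}
Sat(¬r) = {1, 2, 3}
Sat(¬p ∨ ¬r) = {0, 1, 2, 3}
EG (¬p ∨ ¬r): greatest fixpoint, start Z0 = {0, 1, 2, 3}, keep only states in Sat with some successor in Z. Already a fixed point.
Sat(EG (¬p ∨ ¬r)) = {0, 1, 2, 3}
1 ∈ Sat(EG (¬p ∨ ¬r)) = {0, 1, 2, 3}, so the formula holds at 1.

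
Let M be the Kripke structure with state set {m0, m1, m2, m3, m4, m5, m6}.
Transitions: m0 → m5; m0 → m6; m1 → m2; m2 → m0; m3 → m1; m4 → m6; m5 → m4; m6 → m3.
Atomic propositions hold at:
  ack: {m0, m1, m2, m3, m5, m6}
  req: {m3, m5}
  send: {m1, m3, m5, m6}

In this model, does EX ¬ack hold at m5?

Yes

Sat(¬ack) = {m4}
Sat(EX ¬ack) = {s : some successor in {m4}} = {m5}
m5 ∈ Sat(EX ¬ack) = {m5}, so the formula holds at m5.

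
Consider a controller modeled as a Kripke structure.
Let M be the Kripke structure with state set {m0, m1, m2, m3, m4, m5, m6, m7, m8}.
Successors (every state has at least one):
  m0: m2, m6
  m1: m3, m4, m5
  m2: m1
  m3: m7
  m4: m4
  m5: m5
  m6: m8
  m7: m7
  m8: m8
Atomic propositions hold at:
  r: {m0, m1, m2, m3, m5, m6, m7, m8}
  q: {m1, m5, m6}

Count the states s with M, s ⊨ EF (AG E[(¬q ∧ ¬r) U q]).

4

Sat(¬q) = {m0, m2, m3, m4, m7, m8}
Sat(¬r) = {m4}
Sat(¬q ∧ ¬r) = {m4}
E[(¬q ∧ ¬r) U q]: least fixpoint, start Z0 = Sat(q) = {m1, m5, m6}, add states in Sat(¬q ∧ ¬r) with some successor in Z. Already a fixed point.
Sat(E[(¬q ∧ ¬r) U q]) = {m1, m5, m6}
AG E[(¬q ∧ ¬r) U q]: greatest fixpoint, start Z0 = {m1, m5, m6}, keep only states in Sat with every successor in Z. Z1 = {m5}; fixed.
Sat(AG E[(¬q ∧ ¬r) U q]) = {m5}
EF (AG E[(¬q ∧ ¬r) U q]): least fixpoint, start Z0 = {m5}, add states with some successor in Z. Z1 = {m1, m5}; Z2 = {m1, m2, m5}; Z3 = {m0, m1, m2, m5}; fixed.
Sat(EF (AG E[(¬q ∧ ¬r) U q])) = {m0, m1, m2, m5}
|Sat(EF (AG E[(¬q ∧ ¬r) U q]))| = |{m0, m1, m2, m5}| = 4.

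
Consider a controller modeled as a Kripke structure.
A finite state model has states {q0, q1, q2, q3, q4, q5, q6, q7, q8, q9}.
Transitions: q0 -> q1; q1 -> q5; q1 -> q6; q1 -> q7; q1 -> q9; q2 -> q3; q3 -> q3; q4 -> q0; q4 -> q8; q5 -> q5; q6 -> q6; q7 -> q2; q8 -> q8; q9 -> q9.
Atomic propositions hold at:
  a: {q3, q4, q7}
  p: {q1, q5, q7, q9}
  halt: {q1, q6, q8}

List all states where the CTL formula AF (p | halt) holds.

Sat(p | halt) = {q1, q5, q6, q7, q8, q9}
AF (p | halt): least fixpoint, start Z0 = {q1, q5, q6, q7, q8, q9}, add states with every successor in Z. Z1 = {q0, q1, q5, q6, q7, q8, q9}; Z2 = {q0, q1, q4, q5, q6, q7, q8, q9}; fixed.
Sat(AF (p | halt)) = {q0, q1, q4, q5, q6, q7, q8, q9}

{q0, q1, q4, q5, q6, q7, q8, q9}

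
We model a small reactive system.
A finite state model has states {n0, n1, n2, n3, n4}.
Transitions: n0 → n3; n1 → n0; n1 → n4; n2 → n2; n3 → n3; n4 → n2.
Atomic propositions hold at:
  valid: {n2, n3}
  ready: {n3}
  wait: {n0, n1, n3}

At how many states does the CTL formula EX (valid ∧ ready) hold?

2

Sat(valid ∧ ready) = {n3}
Sat(EX (valid ∧ ready)) = {s : some successor in {n3}} = {n0, n3}
|Sat(EX (valid ∧ ready))| = |{n0, n3}| = 2.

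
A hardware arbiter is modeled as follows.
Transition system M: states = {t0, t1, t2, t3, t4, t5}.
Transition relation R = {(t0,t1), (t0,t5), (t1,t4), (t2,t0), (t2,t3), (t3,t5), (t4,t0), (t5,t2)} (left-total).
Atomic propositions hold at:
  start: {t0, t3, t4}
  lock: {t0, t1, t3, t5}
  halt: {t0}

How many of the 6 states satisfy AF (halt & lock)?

Sat(halt & lock) = {t0}
AF (halt & lock): least fixpoint, start Z0 = {t0}, add states with every successor in Z. Z1 = {t0, t4}; Z2 = {t0, t1, t4}; fixed.
Sat(AF (halt & lock)) = {t0, t1, t4}
|Sat(AF (halt & lock))| = |{t0, t1, t4}| = 3.

3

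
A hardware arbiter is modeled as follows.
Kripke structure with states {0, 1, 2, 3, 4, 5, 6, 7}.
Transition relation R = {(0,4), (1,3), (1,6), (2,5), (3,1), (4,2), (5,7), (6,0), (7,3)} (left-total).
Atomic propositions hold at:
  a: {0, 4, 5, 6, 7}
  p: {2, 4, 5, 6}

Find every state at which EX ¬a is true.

{1, 3, 4, 7}

Sat(¬a) = {1, 2, 3}
Sat(EX ¬a) = {s : some successor in {1, 2, 3}} = {1, 3, 4, 7}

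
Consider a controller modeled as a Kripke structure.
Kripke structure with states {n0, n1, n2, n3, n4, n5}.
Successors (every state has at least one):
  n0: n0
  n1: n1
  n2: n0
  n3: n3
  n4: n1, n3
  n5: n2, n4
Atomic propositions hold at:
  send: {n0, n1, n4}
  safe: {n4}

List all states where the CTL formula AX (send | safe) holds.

{n0, n1, n2}

Sat(send | safe) = {n0, n1, n4}
Sat(AX (send | safe)) = {s : every successor in {n0, n1, n4}} = {n0, n1, n2}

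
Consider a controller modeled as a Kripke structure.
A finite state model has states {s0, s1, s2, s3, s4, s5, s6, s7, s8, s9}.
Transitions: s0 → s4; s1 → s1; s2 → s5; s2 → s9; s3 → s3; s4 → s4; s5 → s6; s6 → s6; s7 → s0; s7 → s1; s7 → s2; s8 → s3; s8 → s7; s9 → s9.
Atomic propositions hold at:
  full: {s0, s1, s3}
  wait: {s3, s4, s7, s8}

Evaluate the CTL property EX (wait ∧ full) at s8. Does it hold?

Yes

Sat(wait ∧ full) = {s3}
Sat(EX (wait ∧ full)) = {s : some successor in {s3}} = {s3, s8}
s8 ∈ Sat(EX (wait ∧ full)) = {s3, s8}, so the formula holds at s8.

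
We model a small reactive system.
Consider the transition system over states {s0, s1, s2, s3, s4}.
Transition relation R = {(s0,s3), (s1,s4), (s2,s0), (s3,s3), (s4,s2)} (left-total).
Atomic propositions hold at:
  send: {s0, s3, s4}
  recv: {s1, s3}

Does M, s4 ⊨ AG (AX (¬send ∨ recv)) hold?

No

Sat(¬send) = {s1, s2}
Sat(¬send ∨ recv) = {s1, s2, s3}
Sat(AX (¬send ∨ recv)) = {s : every successor in {s1, s2, s3}} = {s0, s3, s4}
AG (AX (¬send ∨ recv)): greatest fixpoint, start Z0 = {s0, s3, s4}, keep only states in Sat with every successor in Z. Z1 = {s0, s3}; fixed.
Sat(AG (AX (¬send ∨ recv))) = {s0, s3}
s4 ∉ Sat(AG (AX (¬send ∨ recv))) = {s0, s3}, so the formula does not hold at s4.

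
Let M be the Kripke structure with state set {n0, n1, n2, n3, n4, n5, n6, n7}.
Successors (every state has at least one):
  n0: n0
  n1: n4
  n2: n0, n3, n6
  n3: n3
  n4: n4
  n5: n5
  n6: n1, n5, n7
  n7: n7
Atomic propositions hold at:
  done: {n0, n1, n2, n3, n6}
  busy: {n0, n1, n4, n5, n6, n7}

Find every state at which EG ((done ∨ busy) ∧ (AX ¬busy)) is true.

Sat(done ∨ busy) = {n0, n1, n2, n3, n4, n5, n6, n7}
Sat(¬busy) = {n2, n3}
Sat(AX ¬busy) = {s : every successor in {n2, n3}} = {n3}
Sat((done ∨ busy) ∧ (AX ¬busy)) = {n3}
EG ((done ∨ busy) ∧ (AX ¬busy)): greatest fixpoint, start Z0 = {n3}, keep only states in Sat with some successor in Z. Already a fixed point.
Sat(EG ((done ∨ busy) ∧ (AX ¬busy))) = {n3}

{n3}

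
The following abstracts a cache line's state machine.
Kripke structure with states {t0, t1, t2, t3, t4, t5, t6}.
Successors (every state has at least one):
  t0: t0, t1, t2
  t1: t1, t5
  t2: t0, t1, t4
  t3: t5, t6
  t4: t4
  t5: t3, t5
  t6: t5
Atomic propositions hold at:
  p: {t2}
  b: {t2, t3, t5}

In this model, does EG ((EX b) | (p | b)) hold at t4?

Sat(EX b) = {s : some successor in {t2, t3, t5}} = {t0, t1, t3, t5, t6}
Sat(p | b) = {t2, t3, t5}
Sat((EX b) | (p | b)) = {t0, t1, t2, t3, t5, t6}
EG ((EX b) | (p | b)): greatest fixpoint, start Z0 = {t0, t1, t2, t3, t5, t6}, keep only states in Sat with some successor in Z. Already a fixed point.
Sat(EG ((EX b) | (p | b))) = {t0, t1, t2, t3, t5, t6}
t4 ∉ Sat(EG ((EX b) | (p | b))) = {t0, t1, t2, t3, t5, t6}, so the formula does not hold at t4.

No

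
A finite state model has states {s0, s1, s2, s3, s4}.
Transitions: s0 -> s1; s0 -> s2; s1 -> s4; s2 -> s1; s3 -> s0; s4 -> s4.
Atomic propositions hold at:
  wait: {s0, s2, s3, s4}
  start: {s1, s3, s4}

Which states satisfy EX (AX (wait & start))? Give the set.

{s0, s1, s2, s4}

Sat(wait & start) = {s3, s4}
Sat(AX (wait & start)) = {s : every successor in {s3, s4}} = {s1, s4}
Sat(EX (AX (wait & start))) = {s : some successor in {s1, s4}} = {s0, s1, s2, s4}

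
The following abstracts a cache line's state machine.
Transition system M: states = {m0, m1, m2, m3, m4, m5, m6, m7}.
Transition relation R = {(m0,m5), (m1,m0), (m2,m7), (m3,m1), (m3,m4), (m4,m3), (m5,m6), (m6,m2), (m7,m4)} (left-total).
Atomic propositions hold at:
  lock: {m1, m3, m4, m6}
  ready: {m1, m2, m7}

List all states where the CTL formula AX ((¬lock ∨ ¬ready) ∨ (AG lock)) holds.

{m0, m1, m2, m4, m5, m6, m7}

Sat(¬lock) = {m0, m2, m5, m7}
Sat(¬ready) = {m0, m3, m4, m5, m6}
Sat(¬lock ∨ ¬ready) = {m0, m2, m3, m4, m5, m6, m7}
AG lock: greatest fixpoint, start Z0 = {m1, m3, m4, m6}, keep only states in Sat with every successor in Z. Z1 = {m3, m4}; Z2 = {m4}; Z3 = ∅; fixed.
Sat(AG lock) = ∅
Sat((¬lock ∨ ¬ready) ∨ (AG lock)) = {m0, m2, m3, m4, m5, m6, m7}
Sat(AX ((¬lock ∨ ¬ready) ∨ (AG lock))) = {s : every successor in {m0, m2, m3, m4, m5, m6, m7}} = {m0, m1, m2, m4, m5, m6, m7}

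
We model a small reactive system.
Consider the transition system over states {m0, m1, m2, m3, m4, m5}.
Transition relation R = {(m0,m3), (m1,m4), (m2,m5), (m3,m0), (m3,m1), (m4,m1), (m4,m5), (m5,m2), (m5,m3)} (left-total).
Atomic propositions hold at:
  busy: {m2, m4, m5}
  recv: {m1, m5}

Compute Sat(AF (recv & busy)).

Sat(recv & busy) = {m5}
AF (recv & busy): least fixpoint, start Z0 = {m5}, add states with every successor in Z. Z1 = {m2, m5}; fixed.
Sat(AF (recv & busy)) = {m2, m5}

{m2, m5}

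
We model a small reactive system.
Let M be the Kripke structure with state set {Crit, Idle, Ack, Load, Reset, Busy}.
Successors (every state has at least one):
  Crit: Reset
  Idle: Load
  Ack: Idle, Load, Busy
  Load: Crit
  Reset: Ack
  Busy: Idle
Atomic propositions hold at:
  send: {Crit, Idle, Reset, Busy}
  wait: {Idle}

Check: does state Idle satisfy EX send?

No

Sat(EX send) = {s : some successor in {Crit, Idle, Reset, Busy}} = {Crit, Ack, Load, Busy}
Idle ∉ Sat(EX send) = {Crit, Ack, Load, Busy}, so the formula does not hold at Idle.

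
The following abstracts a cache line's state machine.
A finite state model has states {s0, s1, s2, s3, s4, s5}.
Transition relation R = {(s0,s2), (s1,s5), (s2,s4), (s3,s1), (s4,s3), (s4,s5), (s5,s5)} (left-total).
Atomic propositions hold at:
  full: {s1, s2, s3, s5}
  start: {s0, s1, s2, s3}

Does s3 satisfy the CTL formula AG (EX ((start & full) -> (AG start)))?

Sat(start & full) = {s1, s2, s3}
AG start: greatest fixpoint, start Z0 = {s0, s1, s2, s3}, keep only states in Sat with every successor in Z. Z1 = {s0, s3}; Z2 = ∅; fixed.
Sat(AG start) = ∅
Sat((start & full) -> (AG start)) = {s0, s4, s5}
Sat(EX ((start & full) -> (AG start))) = {s : some successor in {s0, s4, s5}} = {s1, s2, s4, s5}
AG (EX ((start & full) -> (AG start))): greatest fixpoint, start Z0 = {s1, s2, s4, s5}, keep only states in Sat with every successor in Z. Z1 = {s1, s2, s5}; Z2 = {s1, s5}; fixed.
Sat(AG (EX ((start & full) -> (AG start)))) = {s1, s5}
s3 ∉ Sat(AG (EX ((start & full) -> (AG start)))) = {s1, s5}, so the formula does not hold at s3.

No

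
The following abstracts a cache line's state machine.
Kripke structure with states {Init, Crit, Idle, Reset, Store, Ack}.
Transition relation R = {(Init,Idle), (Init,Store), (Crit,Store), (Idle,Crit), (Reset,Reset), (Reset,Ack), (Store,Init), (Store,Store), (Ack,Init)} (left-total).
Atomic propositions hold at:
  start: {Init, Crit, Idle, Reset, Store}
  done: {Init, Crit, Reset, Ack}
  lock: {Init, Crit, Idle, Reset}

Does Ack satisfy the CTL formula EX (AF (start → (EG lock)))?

EG lock: greatest fixpoint, start Z0 = {Init, Crit, Idle, Reset}, keep only states in Sat with some successor in Z. Z1 = {Init, Idle, Reset}; Z2 = {Init, Reset}; Z3 = {Reset}; fixed.
Sat(EG lock) = {Reset}
Sat(start → (EG lock)) = {Reset, Ack}
AF (start → (EG lock)): least fixpoint, start Z0 = {Reset, Ack}, add states with every successor in Z. Already a fixed point.
Sat(AF (start → (EG lock))) = {Reset, Ack}
Sat(EX (AF (start → (EG lock)))) = {s : some successor in {Reset, Ack}} = {Reset}
Ack ∉ Sat(EX (AF (start → (EG lock)))) = {Reset}, so the formula does not hold at Ack.

No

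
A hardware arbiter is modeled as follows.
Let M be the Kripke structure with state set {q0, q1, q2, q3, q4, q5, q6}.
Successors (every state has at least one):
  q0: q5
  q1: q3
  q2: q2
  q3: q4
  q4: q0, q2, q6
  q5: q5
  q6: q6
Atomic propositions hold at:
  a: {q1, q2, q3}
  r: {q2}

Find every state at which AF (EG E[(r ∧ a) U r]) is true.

{q2}

Sat(r ∧ a) = {q2}
E[(r ∧ a) U r]: least fixpoint, start Z0 = Sat(r) = {q2}, add states in Sat(r ∧ a) with some successor in Z. Already a fixed point.
Sat(E[(r ∧ a) U r]) = {q2}
EG E[(r ∧ a) U r]: greatest fixpoint, start Z0 = {q2}, keep only states in Sat with some successor in Z. Already a fixed point.
Sat(EG E[(r ∧ a) U r]) = {q2}
AF (EG E[(r ∧ a) U r]): least fixpoint, start Z0 = {q2}, add states with every successor in Z. Already a fixed point.
Sat(AF (EG E[(r ∧ a) U r])) = {q2}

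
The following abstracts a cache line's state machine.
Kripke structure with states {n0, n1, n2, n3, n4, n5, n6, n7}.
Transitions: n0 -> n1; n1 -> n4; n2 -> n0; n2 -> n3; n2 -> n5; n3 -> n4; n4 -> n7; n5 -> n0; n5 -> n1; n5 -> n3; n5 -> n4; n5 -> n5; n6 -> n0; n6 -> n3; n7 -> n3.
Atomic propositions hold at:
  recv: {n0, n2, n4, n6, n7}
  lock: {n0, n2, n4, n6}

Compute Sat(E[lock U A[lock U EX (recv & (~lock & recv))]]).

Sat(~lock) = {n1, n3, n5, n7}
Sat(~lock & recv) = {n7}
Sat(recv & (~lock & recv)) = {n7}
Sat(EX (recv & (~lock & recv))) = {s : some successor in {n7}} = {n4}
A[lock U EX (recv & (~lock & recv))]: least fixpoint, start Z0 = Sat(EX (recv & (~lock & recv))) = {n4}, add states in Sat(lock) with every successor in Z. Already a fixed point.
Sat(A[lock U EX (recv & (~lock & recv))]) = {n4}
E[lock U A[lock U EX (recv & (~lock & recv))]]: least fixpoint, start Z0 = Sat(A[lock U EX (recv & (~lock & recv))]) = {n4}, add states in Sat(lock) with some successor in Z. Already a fixed point.
Sat(E[lock U A[lock U EX (recv & (~lock & recv))]]) = {n4}

{n4}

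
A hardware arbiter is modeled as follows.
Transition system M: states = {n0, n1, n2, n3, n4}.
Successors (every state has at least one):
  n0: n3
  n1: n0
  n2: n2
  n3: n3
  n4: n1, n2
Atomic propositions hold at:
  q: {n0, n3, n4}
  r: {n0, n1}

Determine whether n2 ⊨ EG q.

No

EG q: greatest fixpoint, start Z0 = {n0, n3, n4}, keep only states in Sat with some successor in Z. Z1 = {n0, n3}; fixed.
Sat(EG q) = {n0, n3}
n2 ∉ Sat(EG q) = {n0, n3}, so the formula does not hold at n2.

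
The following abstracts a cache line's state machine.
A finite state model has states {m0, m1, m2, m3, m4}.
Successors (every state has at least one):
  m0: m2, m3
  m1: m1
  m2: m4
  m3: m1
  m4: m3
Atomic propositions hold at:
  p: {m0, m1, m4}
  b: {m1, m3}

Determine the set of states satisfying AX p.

Sat(AX p) = {s : every successor in {m0, m1, m4}} = {m1, m2, m3}

{m1, m2, m3}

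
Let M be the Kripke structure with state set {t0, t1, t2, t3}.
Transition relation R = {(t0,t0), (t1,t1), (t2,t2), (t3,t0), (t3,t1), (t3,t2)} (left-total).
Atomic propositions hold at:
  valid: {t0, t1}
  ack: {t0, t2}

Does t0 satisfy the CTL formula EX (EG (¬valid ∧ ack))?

No

Sat(¬valid) = {t2, t3}
Sat(¬valid ∧ ack) = {t2}
EG (¬valid ∧ ack): greatest fixpoint, start Z0 = {t2}, keep only states in Sat with some successor in Z. Already a fixed point.
Sat(EG (¬valid ∧ ack)) = {t2}
Sat(EX (EG (¬valid ∧ ack))) = {s : some successor in {t2}} = {t2, t3}
t0 ∉ Sat(EX (EG (¬valid ∧ ack))) = {t2, t3}, so the formula does not hold at t0.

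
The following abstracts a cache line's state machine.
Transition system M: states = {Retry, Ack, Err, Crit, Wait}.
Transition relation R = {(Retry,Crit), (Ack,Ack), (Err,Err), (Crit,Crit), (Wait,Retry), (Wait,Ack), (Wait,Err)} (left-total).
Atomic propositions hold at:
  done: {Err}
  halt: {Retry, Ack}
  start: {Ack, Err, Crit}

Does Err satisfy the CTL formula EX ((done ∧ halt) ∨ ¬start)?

Sat(done ∧ halt) = ∅
Sat(¬start) = {Retry, Wait}
Sat((done ∧ halt) ∨ ¬start) = {Retry, Wait}
Sat(EX ((done ∧ halt) ∨ ¬start)) = {s : some successor in {Retry, Wait}} = {Wait}
Err ∉ Sat(EX ((done ∧ halt) ∨ ¬start)) = {Wait}, so the formula does not hold at Err.

No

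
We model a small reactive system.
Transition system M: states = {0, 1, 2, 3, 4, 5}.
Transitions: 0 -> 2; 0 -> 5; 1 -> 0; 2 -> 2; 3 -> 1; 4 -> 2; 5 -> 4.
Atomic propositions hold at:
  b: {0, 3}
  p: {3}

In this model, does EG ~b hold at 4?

Yes

Sat(~b) = {1, 2, 4, 5}
EG ~b: greatest fixpoint, start Z0 = {1, 2, 4, 5}, keep only states in Sat with some successor in Z. Z1 = {2, 4, 5}; fixed.
Sat(EG ~b) = {2, 4, 5}
4 ∈ Sat(EG ~b) = {2, 4, 5}, so the formula holds at 4.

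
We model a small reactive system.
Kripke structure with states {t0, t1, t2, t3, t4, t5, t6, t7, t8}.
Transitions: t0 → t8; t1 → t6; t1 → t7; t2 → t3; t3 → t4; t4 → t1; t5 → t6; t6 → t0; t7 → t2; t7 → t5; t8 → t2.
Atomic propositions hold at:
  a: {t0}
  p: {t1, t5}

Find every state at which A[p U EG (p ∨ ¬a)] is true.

Sat(¬a) = {t1, t2, t3, t4, t5, t6, t7, t8}
Sat(p ∨ ¬a) = {t1, t2, t3, t4, t5, t6, t7, t8}
EG (p ∨ ¬a): greatest fixpoint, start Z0 = {t1, t2, t3, t4, t5, t6, t7, t8}, keep only states in Sat with some successor in Z. Z1 = {t1, t2, t3, t4, t5, t7, t8}; Z2 = {t1, t2, t3, t4, t7, t8}; fixed.
Sat(EG (p ∨ ¬a)) = {t1, t2, t3, t4, t7, t8}
A[p U EG (p ∨ ¬a)]: least fixpoint, start Z0 = Sat(EG (p ∨ ¬a)) = {t1, t2, t3, t4, t7, t8}, add states in Sat(p) with every successor in Z. Already a fixed point.
Sat(A[p U EG (p ∨ ¬a)]) = {t1, t2, t3, t4, t7, t8}

{t1, t2, t3, t4, t7, t8}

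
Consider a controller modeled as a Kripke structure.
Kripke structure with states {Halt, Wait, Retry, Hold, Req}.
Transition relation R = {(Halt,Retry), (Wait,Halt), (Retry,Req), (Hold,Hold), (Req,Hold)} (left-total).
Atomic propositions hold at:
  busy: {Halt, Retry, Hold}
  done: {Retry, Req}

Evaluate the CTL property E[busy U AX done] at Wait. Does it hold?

No

Sat(AX done) = {s : every successor in {Retry, Req}} = {Halt, Retry}
E[busy U AX done]: least fixpoint, start Z0 = Sat(AX done) = {Halt, Retry}, add states in Sat(busy) with some successor in Z. Already a fixed point.
Sat(E[busy U AX done]) = {Halt, Retry}
Wait ∉ Sat(E[busy U AX done]) = {Halt, Retry}, so the formula does not hold at Wait.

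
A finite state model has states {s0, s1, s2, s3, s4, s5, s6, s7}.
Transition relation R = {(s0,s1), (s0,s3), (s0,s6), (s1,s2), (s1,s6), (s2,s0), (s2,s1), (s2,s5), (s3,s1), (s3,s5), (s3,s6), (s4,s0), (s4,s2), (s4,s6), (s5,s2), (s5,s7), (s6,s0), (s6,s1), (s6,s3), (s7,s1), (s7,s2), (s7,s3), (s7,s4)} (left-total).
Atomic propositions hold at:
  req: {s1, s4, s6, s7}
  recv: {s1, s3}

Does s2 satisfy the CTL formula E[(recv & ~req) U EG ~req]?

Sat(~req) = {s0, s2, s3, s5}
Sat(recv & ~req) = {s3}
EG ~req: greatest fixpoint, start Z0 = {s0, s2, s3, s5}, keep only states in Sat with some successor in Z. Already a fixed point.
Sat(EG ~req) = {s0, s2, s3, s5}
E[(recv & ~req) U EG ~req]: least fixpoint, start Z0 = Sat(EG ~req) = {s0, s2, s3, s5}, add states in Sat(recv & ~req) with some successor in Z. Already a fixed point.
Sat(E[(recv & ~req) U EG ~req]) = {s0, s2, s3, s5}
s2 ∈ Sat(E[(recv & ~req) U EG ~req]) = {s0, s2, s3, s5}, so the formula holds at s2.

Yes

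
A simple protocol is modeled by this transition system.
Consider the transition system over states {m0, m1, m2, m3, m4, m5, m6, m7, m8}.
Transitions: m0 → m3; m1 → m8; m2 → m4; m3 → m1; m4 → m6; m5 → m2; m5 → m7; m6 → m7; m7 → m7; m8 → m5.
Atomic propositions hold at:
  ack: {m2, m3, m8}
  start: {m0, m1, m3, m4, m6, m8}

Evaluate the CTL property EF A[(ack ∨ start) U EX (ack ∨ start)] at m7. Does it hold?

No

Sat(ack ∨ start) = {m0, m1, m2, m3, m4, m6, m8}
Sat(EX (ack ∨ start)) = {s : some successor in {m0, m1, m2, m3, m4, m6, m8}} = {m0, m1, m2, m3, m4, m5}
A[(ack ∨ start) U EX (ack ∨ start)]: least fixpoint, start Z0 = Sat(EX (ack ∨ start)) = {m0, m1, m2, m3, m4, m5}, add states in Sat(ack ∨ start) with every successor in Z. Z1 = {m0, m1, m2, m3, m4, m5, m8}; fixed.
Sat(A[(ack ∨ start) U EX (ack ∨ start)]) = {m0, m1, m2, m3, m4, m5, m8}
EF A[(ack ∨ start) U EX (ack ∨ start)]: least fixpoint, start Z0 = {m0, m1, m2, m3, m4, m5, m8}, add states with some successor in Z. Already a fixed point.
Sat(EF A[(ack ∨ start) U EX (ack ∨ start)]) = {m0, m1, m2, m3, m4, m5, m8}
m7 ∉ Sat(EF A[(ack ∨ start) U EX (ack ∨ start)]) = {m0, m1, m2, m3, m4, m5, m8}, so the formula does not hold at m7.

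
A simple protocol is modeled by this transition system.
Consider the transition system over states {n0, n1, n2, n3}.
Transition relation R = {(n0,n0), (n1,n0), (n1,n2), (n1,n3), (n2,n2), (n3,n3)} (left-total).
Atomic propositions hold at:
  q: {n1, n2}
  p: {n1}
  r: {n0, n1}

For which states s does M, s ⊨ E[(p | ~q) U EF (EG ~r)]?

{n1, n2, n3}

Sat(~q) = {n0, n3}
Sat(p | ~q) = {n0, n1, n3}
Sat(~r) = {n2, n3}
EG ~r: greatest fixpoint, start Z0 = {n2, n3}, keep only states in Sat with some successor in Z. Already a fixed point.
Sat(EG ~r) = {n2, n3}
EF (EG ~r): least fixpoint, start Z0 = {n2, n3}, add states with some successor in Z. Z1 = {n1, n2, n3}; fixed.
Sat(EF (EG ~r)) = {n1, n2, n3}
E[(p | ~q) U EF (EG ~r)]: least fixpoint, start Z0 = Sat(EF (EG ~r)) = {n1, n2, n3}, add states in Sat(p | ~q) with some successor in Z. Already a fixed point.
Sat(E[(p | ~q) U EF (EG ~r)]) = {n1, n2, n3}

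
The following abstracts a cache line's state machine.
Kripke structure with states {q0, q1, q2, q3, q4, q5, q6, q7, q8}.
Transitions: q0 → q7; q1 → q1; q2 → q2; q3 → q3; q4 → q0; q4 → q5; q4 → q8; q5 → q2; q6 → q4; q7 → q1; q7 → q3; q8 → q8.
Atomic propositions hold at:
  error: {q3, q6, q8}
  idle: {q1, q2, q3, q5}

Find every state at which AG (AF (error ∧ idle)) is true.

Sat(error ∧ idle) = {q3}
AF (error ∧ idle): least fixpoint, start Z0 = {q3}, add states with every successor in Z. Already a fixed point.
Sat(AF (error ∧ idle)) = {q3}
AG (AF (error ∧ idle)): greatest fixpoint, start Z0 = {q3}, keep only states in Sat with every successor in Z. Already a fixed point.
Sat(AG (AF (error ∧ idle))) = {q3}

{q3}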